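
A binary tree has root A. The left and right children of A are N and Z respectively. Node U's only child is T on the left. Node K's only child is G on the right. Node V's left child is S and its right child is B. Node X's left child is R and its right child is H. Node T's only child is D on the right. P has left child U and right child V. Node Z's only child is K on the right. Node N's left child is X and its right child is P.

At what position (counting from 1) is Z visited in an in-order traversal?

In-order visits the left subtree, then the node, then the right subtree.
At A: go left to N.
  At N: go left to X.
    At X: go left to R.
      R is a leaf — visit R.
    Visit X.
    At X: go right to H.
      H is a leaf — visit H.
  Visit N.
  At N: go right to P.
    At P: go left to U.
      At U: go left to T.
        At T: no left child.
        Visit T.
        At T: go right to D.
          D is a leaf — visit D.
      Visit U.
      At U: no right child.
    Visit P.
    At P: go right to V.
      At V: go left to S.
        S is a leaf — visit S.
      Visit V.
      At V: go right to B.
        B is a leaf — visit B.
Visit A.
At A: go right to Z.
  At Z: no left child.
  Visit Z.
  At Z: go right to K.
    At K: no left child.
    Visit K.
    At K: go right to G.
      G is a leaf — visit G.
Full in-order sequence: R, X, H, N, T, D, U, P, S, V, B, A, Z, K, G.

13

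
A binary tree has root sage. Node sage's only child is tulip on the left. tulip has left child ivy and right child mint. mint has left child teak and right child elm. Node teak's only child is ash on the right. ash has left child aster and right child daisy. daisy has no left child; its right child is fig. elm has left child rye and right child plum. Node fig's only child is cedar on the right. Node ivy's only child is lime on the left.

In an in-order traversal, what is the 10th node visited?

mint

In-order visits the left subtree, then the node, then the right subtree.
At sage: go left to tulip.
  At tulip: go left to ivy.
    At ivy: go left to lime.
      lime is a leaf — visit lime.
    Visit ivy.
    At ivy: no right child.
  Visit tulip.
  At tulip: go right to mint.
    At mint: go left to teak.
      At teak: no left child.
      Visit teak.
      At teak: go right to ash.
        At ash: go left to aster.
          aster is a leaf — visit aster.
        Visit ash.
        At ash: go right to daisy.
          At daisy: no left child.
          Visit daisy.
          At daisy: go right to fig.
            At fig: no left child.
            Visit fig.
            At fig: go right to cedar.
              cedar is a leaf — visit cedar.
    Visit mint.
    At mint: go right to elm.
      At elm: go left to rye.
        rye is a leaf — visit rye.
      Visit elm.
      At elm: go right to plum.
        plum is a leaf — visit plum.
Visit sage.
At sage: no right child.
Full in-order sequence: lime, ivy, tulip, teak, aster, ash, daisy, fig, cedar, mint, rye, elm, plum, sage.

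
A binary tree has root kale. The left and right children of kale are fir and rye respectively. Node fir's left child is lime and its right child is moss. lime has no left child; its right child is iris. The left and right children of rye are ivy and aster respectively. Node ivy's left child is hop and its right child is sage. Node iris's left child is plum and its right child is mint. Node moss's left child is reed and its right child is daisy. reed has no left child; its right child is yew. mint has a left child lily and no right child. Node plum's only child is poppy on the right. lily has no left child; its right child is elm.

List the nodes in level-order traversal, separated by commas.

kale, fir, rye, lime, moss, ivy, aster, iris, reed, daisy, hop, sage, plum, mint, yew, poppy, lily, elm

Level-order visits nodes level by level from the root, left to right within each level.
Level 0: kale
Level 1: fir, rye
Level 2: lime, moss, ivy, aster
Level 3: iris, reed, daisy, hop, sage
Level 4: plum, mint, yew
Level 5: poppy, lily
Level 6: elm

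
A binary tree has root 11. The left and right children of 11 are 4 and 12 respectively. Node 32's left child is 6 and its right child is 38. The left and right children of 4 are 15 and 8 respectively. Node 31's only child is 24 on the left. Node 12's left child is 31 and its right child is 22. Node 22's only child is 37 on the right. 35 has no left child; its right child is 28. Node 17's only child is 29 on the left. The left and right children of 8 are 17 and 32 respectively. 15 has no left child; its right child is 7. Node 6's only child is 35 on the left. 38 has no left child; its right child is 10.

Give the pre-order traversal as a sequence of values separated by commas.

Pre-order visits the node, then its left subtree, then its right subtree.
Visit 11.
At 11: go left to 4.
  Visit 4.
  At 4: go left to 15.
    Visit 15.
    At 15: no left child.
    At 15: go right to 7.
      7 is a leaf — visit 7.
  At 4: go right to 8.
    Visit 8.
    At 8: go left to 17.
      Visit 17.
      At 17: go left to 29.
        29 is a leaf — visit 29.
      At 17: no right child.
    At 8: go right to 32.
      Visit 32.
      At 32: go left to 6.
        Visit 6.
        At 6: go left to 35.
          Visit 35.
          At 35: no left child.
          At 35: go right to 28.
            28 is a leaf — visit 28.
        At 6: no right child.
      At 32: go right to 38.
        Visit 38.
        At 38: no left child.
        At 38: go right to 10.
          10 is a leaf — visit 10.
At 11: go right to 12.
  Visit 12.
  At 12: go left to 31.
    Visit 31.
    At 31: go left to 24.
      24 is a leaf — visit 24.
    At 31: no right child.
  At 12: go right to 22.
    Visit 22.
    At 22: no left child.
    At 22: go right to 37.
      37 is a leaf — visit 37.

11, 4, 15, 7, 8, 17, 29, 32, 6, 35, 28, 38, 10, 12, 31, 24, 22, 37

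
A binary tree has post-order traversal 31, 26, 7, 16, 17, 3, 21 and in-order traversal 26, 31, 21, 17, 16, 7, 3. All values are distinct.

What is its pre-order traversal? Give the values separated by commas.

21, 26, 31, 3, 17, 16, 7

The last element of post-order is the root; it splits in-order into left and right subtrees.
Root 21: left subtree has 2 nodes {26, 31}, right has 4 {17, 16, 7, 3}.
  Root 26: left subtree has 0 nodes { }, right has 1 {31}.
  Root 3: left subtree has 3 nodes {17, 16, 7}, right has 0 { }.
    Root 17: left subtree has 0 nodes { }, right has 2 {16, 7}.
      Root 16: left subtree has 0 nodes { }, right has 1 {7}.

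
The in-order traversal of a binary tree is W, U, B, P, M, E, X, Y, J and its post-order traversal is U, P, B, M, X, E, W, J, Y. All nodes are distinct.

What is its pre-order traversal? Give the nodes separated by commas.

The last element of post-order is the root; it splits in-order into left and right subtrees.
Root Y: left subtree has 7 nodes {W, U, B, P, M, E, X}, right has 1 {J}.
  Root W: left subtree has 0 nodes { }, right has 6 {U, B, P, M, E, X}.
    Root E: left subtree has 4 nodes {U, B, P, M}, right has 1 {X}.
      Root M: left subtree has 3 nodes {U, B, P}, right has 0 { }.
        Root B: left subtree has 1 node {U}, right has 1 {P}.

Y, W, E, M, B, U, P, X, J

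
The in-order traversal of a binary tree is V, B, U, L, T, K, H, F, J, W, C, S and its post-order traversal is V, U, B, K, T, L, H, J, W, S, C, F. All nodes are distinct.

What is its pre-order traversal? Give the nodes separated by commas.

The last element of post-order is the root; it splits in-order into left and right subtrees.
Root F: left subtree has 7 nodes {V, B, U, L, T, K, H}, right has 4 {J, W, C, S}.
  Root H: left subtree has 6 nodes {V, B, U, L, T, K}, right has 0 { }.
    Root L: left subtree has 3 nodes {V, B, U}, right has 2 {T, K}.
      Root B: left subtree has 1 node {V}, right has 1 {U}.
      Root T: left subtree has 0 nodes { }, right has 1 {K}.
  Root C: left subtree has 2 nodes {J, W}, right has 1 {S}.
    Root W: left subtree has 1 node {J}, right has 0 { }.

F, H, L, B, V, U, T, K, C, W, J, S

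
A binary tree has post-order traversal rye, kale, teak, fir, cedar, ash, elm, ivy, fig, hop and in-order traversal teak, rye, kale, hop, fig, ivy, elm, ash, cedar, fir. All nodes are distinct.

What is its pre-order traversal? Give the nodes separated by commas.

The last element of post-order is the root; it splits in-order into left and right subtrees.
Root hop: left subtree has 3 nodes {teak, rye, kale}, right has 6 {fig, ivy, elm, ash, cedar, fir}.
  Root teak: left subtree has 0 nodes { }, right has 2 {rye, kale}.
    Root kale: left subtree has 1 node {rye}, right has 0 { }.
  Root fig: left subtree has 0 nodes { }, right has 5 {ivy, elm, ash, cedar, fir}.
    Root ivy: left subtree has 0 nodes { }, right has 4 {elm, ash, cedar, fir}.
      Root elm: left subtree has 0 nodes { }, right has 3 {ash, cedar, fir}.
        Root ash: left subtree has 0 nodes { }, right has 2 {cedar, fir}.
          Root cedar: left subtree has 0 nodes { }, right has 1 {fir}.

hop, teak, kale, rye, fig, ivy, elm, ash, cedar, fir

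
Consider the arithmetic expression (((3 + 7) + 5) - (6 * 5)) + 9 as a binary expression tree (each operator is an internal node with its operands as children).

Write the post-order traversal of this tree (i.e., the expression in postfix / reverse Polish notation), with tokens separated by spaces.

3 7 + 5 + 6 5 * - 9 +

Post-order on an expression tree gives postfix notation: for each operator, emit left operand, right operand, then the operator.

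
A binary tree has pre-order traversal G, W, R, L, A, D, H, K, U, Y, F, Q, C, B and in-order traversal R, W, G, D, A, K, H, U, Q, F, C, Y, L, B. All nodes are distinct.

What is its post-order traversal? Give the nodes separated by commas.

The first element of pre-order is the root; it splits in-order into left and right subtrees.
Root G: left subtree has 2 nodes {R, W}, right has 11 {D, A, K, H, U, Q, F, C, Y, L, B}.
  Root W: left subtree has 1 node {R}, right has 0 { }.
  Root L: left subtree has 9 nodes {D, A, K, H, U, Q, F, C, Y}, right has 1 {B}.
    Root A: left subtree has 1 node {D}, right has 7 {K, H, U, Q, F, C, Y}.
      Root H: left subtree has 1 node {K}, right has 5 {U, Q, F, C, Y}.
        Root U: left subtree has 0 nodes { }, right has 4 {Q, F, C, Y}.
          Root Y: left subtree has 3 nodes {Q, F, C}, right has 0 { }.
            Root F: left subtree has 1 node {Q}, right has 1 {C}.

R, W, D, K, Q, C, F, Y, U, H, A, B, L, G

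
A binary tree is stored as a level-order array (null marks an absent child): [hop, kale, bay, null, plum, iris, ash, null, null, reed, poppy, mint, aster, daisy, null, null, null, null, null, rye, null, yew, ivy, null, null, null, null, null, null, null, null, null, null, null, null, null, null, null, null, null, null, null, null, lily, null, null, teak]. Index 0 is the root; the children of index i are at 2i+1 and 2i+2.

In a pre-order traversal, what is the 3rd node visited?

Pre-order visits the node, then its left subtree, then its right subtree.
Visit hop.
At hop: go left to kale.
  Visit kale.
  At kale: no left child.
  At kale: go right to plum.
    Visit plum.
    At plum: go left to reed.
      Visit reed.
      At reed: go left to rye.
        rye is a leaf — visit rye.
      At reed: no right child.
    At plum: go right to poppy.
      Visit poppy.
      At poppy: go left to yew.
        Visit yew.
        At yew: go left to lily.
          lily is a leaf — visit lily.
        At yew: no right child.
      At poppy: go right to ivy.
        Visit ivy.
        At ivy: no left child.
        At ivy: go right to teak.
          teak is a leaf — visit teak.
At hop: go right to bay.
  Visit bay.
  At bay: go left to iris.
    Visit iris.
    At iris: go left to mint.
      mint is a leaf — visit mint.
    At iris: go right to aster.
      aster is a leaf — visit aster.
  At bay: go right to ash.
    Visit ash.
    At ash: go left to daisy.
      daisy is a leaf — visit daisy.
    At ash: no right child.
Full pre-order sequence: hop, kale, plum, reed, rye, poppy, yew, lily, ivy, teak, bay, iris, mint, aster, ash, daisy.

plum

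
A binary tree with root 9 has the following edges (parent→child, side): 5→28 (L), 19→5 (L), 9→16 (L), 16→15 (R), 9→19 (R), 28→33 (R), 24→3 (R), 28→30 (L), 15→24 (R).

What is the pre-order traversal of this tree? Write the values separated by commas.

9, 16, 15, 24, 3, 19, 5, 28, 30, 33

Pre-order visits the node, then its left subtree, then its right subtree.
Visit 9.
At 9: go left to 16.
  Visit 16.
  At 16: no left child.
  At 16: go right to 15.
    Visit 15.
    At 15: no left child.
    At 15: go right to 24.
      Visit 24.
      At 24: no left child.
      At 24: go right to 3.
        3 is a leaf — visit 3.
At 9: go right to 19.
  Visit 19.
  At 19: go left to 5.
    Visit 5.
    At 5: go left to 28.
      Visit 28.
      At 28: go left to 30.
        30 is a leaf — visit 30.
      At 28: go right to 33.
        33 is a leaf — visit 33.
    At 5: no right child.
  At 19: no right child.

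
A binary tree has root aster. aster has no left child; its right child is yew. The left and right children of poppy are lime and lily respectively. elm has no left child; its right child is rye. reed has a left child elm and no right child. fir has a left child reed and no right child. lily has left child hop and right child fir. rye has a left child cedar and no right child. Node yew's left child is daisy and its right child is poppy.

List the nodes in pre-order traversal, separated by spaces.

aster yew daisy poppy lime lily hop fir reed elm rye cedar

Pre-order visits the node, then its left subtree, then its right subtree.
Visit aster.
At aster: no left child.
At aster: go right to yew.
  Visit yew.
  At yew: go left to daisy.
    daisy is a leaf — visit daisy.
  At yew: go right to poppy.
    Visit poppy.
    At poppy: go left to lime.
      lime is a leaf — visit lime.
    At poppy: go right to lily.
      Visit lily.
      At lily: go left to hop.
        hop is a leaf — visit hop.
      At lily: go right to fir.
        Visit fir.
        At fir: go left to reed.
          Visit reed.
          At reed: go left to elm.
            Visit elm.
            At elm: no left child.
            At elm: go right to rye.
              Visit rye.
              At rye: go left to cedar.
                cedar is a leaf — visit cedar.
              At rye: no right child.
          At reed: no right child.
        At fir: no right child.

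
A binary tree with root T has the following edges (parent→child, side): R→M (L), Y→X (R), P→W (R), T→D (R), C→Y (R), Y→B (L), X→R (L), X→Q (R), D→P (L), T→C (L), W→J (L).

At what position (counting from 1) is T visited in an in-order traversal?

8

In-order visits the left subtree, then the node, then the right subtree.
At T: go left to C.
  At C: no left child.
  Visit C.
  At C: go right to Y.
    At Y: go left to B.
      B is a leaf — visit B.
    Visit Y.
    At Y: go right to X.
      At X: go left to R.
        At R: go left to M.
          M is a leaf — visit M.
        Visit R.
        At R: no right child.
      Visit X.
      At X: go right to Q.
        Q is a leaf — visit Q.
Visit T.
At T: go right to D.
  At D: go left to P.
    At P: no left child.
    Visit P.
    At P: go right to W.
      At W: go left to J.
        J is a leaf — visit J.
      Visit W.
      At W: no right child.
  Visit D.
  At D: no right child.
Full in-order sequence: C, B, Y, M, R, X, Q, T, P, J, W, D.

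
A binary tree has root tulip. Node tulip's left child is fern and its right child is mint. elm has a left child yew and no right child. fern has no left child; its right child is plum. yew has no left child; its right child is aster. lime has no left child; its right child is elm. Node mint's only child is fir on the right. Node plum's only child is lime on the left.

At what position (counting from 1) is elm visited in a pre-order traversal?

5

Pre-order visits the node, then its left subtree, then its right subtree.
Visit tulip.
At tulip: go left to fern.
  Visit fern.
  At fern: no left child.
  At fern: go right to plum.
    Visit plum.
    At plum: go left to lime.
      Visit lime.
      At lime: no left child.
      At lime: go right to elm.
        Visit elm.
        At elm: go left to yew.
          Visit yew.
          At yew: no left child.
          At yew: go right to aster.
            aster is a leaf — visit aster.
        At elm: no right child.
    At plum: no right child.
At tulip: go right to mint.
  Visit mint.
  At mint: no left child.
  At mint: go right to fir.
    fir is a leaf — visit fir.
Full pre-order sequence: tulip, fern, plum, lime, elm, yew, aster, mint, fir.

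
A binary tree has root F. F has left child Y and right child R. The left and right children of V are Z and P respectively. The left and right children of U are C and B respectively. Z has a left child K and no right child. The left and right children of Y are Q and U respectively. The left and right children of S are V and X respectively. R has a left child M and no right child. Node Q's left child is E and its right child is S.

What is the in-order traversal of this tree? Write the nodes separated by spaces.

E Q K Z V P S X Y C U B F M R

In-order visits the left subtree, then the node, then the right subtree.
At F: go left to Y.
  At Y: go left to Q.
    At Q: go left to E.
      E is a leaf — visit E.
    Visit Q.
    At Q: go right to S.
      At S: go left to V.
        At V: go left to Z.
          At Z: go left to K.
            K is a leaf — visit K.
          Visit Z.
          At Z: no right child.
        Visit V.
        At V: go right to P.
          P is a leaf — visit P.
      Visit S.
      At S: go right to X.
        X is a leaf — visit X.
  Visit Y.
  At Y: go right to U.
    At U: go left to C.
      C is a leaf — visit C.
    Visit U.
    At U: go right to B.
      B is a leaf — visit B.
Visit F.
At F: go right to R.
  At R: go left to M.
    M is a leaf — visit M.
  Visit R.
  At R: no right child.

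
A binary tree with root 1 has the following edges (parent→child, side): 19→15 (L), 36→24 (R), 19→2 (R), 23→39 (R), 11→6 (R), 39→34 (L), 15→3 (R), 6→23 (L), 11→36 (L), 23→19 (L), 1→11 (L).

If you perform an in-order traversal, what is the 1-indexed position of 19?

6

In-order visits the left subtree, then the node, then the right subtree.
At 1: go left to 11.
  At 11: go left to 36.
    At 36: no left child.
    Visit 36.
    At 36: go right to 24.
      24 is a leaf — visit 24.
  Visit 11.
  At 11: go right to 6.
    At 6: go left to 23.
      At 23: go left to 19.
        At 19: go left to 15.
          At 15: no left child.
          Visit 15.
          At 15: go right to 3.
            3 is a leaf — visit 3.
        Visit 19.
        At 19: go right to 2.
          2 is a leaf — visit 2.
      Visit 23.
      At 23: go right to 39.
        At 39: go left to 34.
          34 is a leaf — visit 34.
        Visit 39.
        At 39: no right child.
    Visit 6.
    At 6: no right child.
Visit 1.
At 1: no right child.
Full in-order sequence: 36, 24, 11, 15, 3, 19, 2, 23, 34, 39, 6, 1.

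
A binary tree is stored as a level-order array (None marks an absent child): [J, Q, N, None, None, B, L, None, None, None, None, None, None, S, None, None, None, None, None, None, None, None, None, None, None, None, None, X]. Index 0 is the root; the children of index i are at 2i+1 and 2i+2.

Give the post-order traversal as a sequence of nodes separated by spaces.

Q B X S L N J

Post-order visits the left subtree, then the right subtree, then the node.
At J: go left to Q.
  Q is a leaf — visit Q.
At J: go right to N.
  At N: go left to B.
    B is a leaf — visit B.
  At N: go right to L.
    At L: go left to S.
      At S: go left to X.
        X is a leaf — visit X.
      At S: no right child.
      Visit S.
    At L: no right child.
    Visit L.
  Visit N.
Visit J.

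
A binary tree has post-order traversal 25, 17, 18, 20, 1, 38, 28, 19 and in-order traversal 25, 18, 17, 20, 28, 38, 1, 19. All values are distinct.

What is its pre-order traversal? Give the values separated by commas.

The last element of post-order is the root; it splits in-order into left and right subtrees.
Root 19: left subtree has 7 nodes {25, 18, 17, 20, 28, 38, 1}, right has 0 { }.
  Root 28: left subtree has 4 nodes {25, 18, 17, 20}, right has 2 {38, 1}.
    Root 20: left subtree has 3 nodes {25, 18, 17}, right has 0 { }.
      Root 18: left subtree has 1 node {25}, right has 1 {17}.
    Root 38: left subtree has 0 nodes { }, right has 1 {1}.

19, 28, 20, 18, 25, 17, 38, 1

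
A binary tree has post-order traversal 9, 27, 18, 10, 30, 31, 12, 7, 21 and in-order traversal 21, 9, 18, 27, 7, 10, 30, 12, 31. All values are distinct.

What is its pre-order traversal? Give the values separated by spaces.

21 7 18 9 27 12 30 10 31

The last element of post-order is the root; it splits in-order into left and right subtrees.
Root 21: left subtree has 0 nodes { }, right has 8 {9, 18, 27, 7, 10, 30, 12, 31}.
  Root 7: left subtree has 3 nodes {9, 18, 27}, right has 4 {10, 30, 12, 31}.
    Root 18: left subtree has 1 node {9}, right has 1 {27}.
    Root 12: left subtree has 2 nodes {10, 30}, right has 1 {31}.
      Root 30: left subtree has 1 node {10}, right has 0 { }.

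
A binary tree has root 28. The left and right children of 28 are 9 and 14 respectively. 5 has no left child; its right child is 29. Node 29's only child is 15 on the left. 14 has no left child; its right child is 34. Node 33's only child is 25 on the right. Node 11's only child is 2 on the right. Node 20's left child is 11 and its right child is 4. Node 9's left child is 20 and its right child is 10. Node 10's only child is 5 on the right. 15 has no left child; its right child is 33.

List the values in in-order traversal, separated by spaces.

In-order visits the left subtree, then the node, then the right subtree.
At 28: go left to 9.
  At 9: go left to 20.
    At 20: go left to 11.
      At 11: no left child.
      Visit 11.
      At 11: go right to 2.
        2 is a leaf — visit 2.
    Visit 20.
    At 20: go right to 4.
      4 is a leaf — visit 4.
  Visit 9.
  At 9: go right to 10.
    At 10: no left child.
    Visit 10.
    At 10: go right to 5.
      At 5: no left child.
      Visit 5.
      At 5: go right to 29.
        At 29: go left to 15.
          At 15: no left child.
          Visit 15.
          At 15: go right to 33.
            At 33: no left child.
            Visit 33.
            At 33: go right to 25.
              25 is a leaf — visit 25.
        Visit 29.
        At 29: no right child.
Visit 28.
At 28: go right to 14.
  At 14: no left child.
  Visit 14.
  At 14: go right to 34.
    34 is a leaf — visit 34.

11 2 20 4 9 10 5 15 33 25 29 28 14 34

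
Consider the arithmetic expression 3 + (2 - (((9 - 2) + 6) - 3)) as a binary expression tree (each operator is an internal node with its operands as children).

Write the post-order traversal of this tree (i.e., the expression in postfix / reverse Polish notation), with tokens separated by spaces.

3 2 9 2 - 6 + 3 - - +

Post-order on an expression tree gives postfix notation: for each operator, emit left operand, right operand, then the operator.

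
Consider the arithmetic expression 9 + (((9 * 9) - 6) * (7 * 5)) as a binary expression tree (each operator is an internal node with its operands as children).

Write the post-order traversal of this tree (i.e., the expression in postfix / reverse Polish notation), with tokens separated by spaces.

9 9 9 * 6 - 7 5 * * +

Post-order on an expression tree gives postfix notation: for each operator, emit left operand, right operand, then the operator.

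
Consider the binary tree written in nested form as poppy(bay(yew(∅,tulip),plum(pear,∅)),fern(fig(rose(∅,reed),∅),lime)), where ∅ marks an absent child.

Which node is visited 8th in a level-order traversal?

tulip

Level-order visits nodes level by level from the root, left to right within each level.
Level 0: poppy
Level 1: bay, fern
Level 2: yew, plum, fig, lime
Level 3: tulip, pear, rose
Level 4: reed
Full level-order sequence: poppy, bay, fern, yew, plum, fig, lime, tulip, pear, rose, reed.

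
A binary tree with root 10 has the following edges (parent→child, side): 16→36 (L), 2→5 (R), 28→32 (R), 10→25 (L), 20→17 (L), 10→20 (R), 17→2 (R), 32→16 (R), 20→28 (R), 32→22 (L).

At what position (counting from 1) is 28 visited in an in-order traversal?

In-order visits the left subtree, then the node, then the right subtree.
At 10: go left to 25.
  25 is a leaf — visit 25.
Visit 10.
At 10: go right to 20.
  At 20: go left to 17.
    At 17: no left child.
    Visit 17.
    At 17: go right to 2.
      At 2: no left child.
      Visit 2.
      At 2: go right to 5.
        5 is a leaf — visit 5.
  Visit 20.
  At 20: go right to 28.
    At 28: no left child.
    Visit 28.
    At 28: go right to 32.
      At 32: go left to 22.
        22 is a leaf — visit 22.
      Visit 32.
      At 32: go right to 16.
        At 16: go left to 36.
          36 is a leaf — visit 36.
        Visit 16.
        At 16: no right child.
Full in-order sequence: 25, 10, 17, 2, 5, 20, 28, 22, 32, 36, 16.

7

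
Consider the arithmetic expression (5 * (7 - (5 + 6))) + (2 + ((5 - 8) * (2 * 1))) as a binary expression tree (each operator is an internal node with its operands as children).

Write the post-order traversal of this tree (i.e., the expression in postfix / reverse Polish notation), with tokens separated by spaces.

5 7 5 6 + - * 2 5 8 - 2 1 * * + +

Post-order on an expression tree gives postfix notation: for each operator, emit left operand, right operand, then the operator.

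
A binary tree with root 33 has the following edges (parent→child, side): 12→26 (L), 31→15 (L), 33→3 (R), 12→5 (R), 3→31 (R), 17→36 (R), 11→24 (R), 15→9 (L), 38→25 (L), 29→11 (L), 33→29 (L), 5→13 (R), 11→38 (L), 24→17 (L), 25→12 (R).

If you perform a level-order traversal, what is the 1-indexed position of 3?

3

Level-order visits nodes level by level from the root, left to right within each level.
Level 0: 33
Level 1: 29, 3
Level 2: 11, 31
Level 3: 38, 24, 15
Level 4: 25, 17, 9
Level 5: 12, 36
Level 6: 26, 5
Level 7: 13
Full level-order sequence: 33, 29, 3, 11, 31, 38, 24, 15, 25, 17, 9, 12, 36, 26, 5, 13.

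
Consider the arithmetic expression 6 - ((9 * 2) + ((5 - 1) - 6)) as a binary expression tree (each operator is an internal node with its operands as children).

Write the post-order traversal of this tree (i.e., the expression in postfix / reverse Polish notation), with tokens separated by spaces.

6 9 2 * 5 1 - 6 - + -

Post-order on an expression tree gives postfix notation: for each operator, emit left operand, right operand, then the operator.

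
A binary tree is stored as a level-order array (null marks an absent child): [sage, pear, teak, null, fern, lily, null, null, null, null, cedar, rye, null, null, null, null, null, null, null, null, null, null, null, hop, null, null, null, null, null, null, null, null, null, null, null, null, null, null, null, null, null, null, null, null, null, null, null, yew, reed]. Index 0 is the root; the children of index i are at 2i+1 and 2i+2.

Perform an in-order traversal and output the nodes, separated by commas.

pear, fern, cedar, sage, yew, hop, reed, rye, lily, teak

In-order visits the left subtree, then the node, then the right subtree.
At sage: go left to pear.
  At pear: no left child.
  Visit pear.
  At pear: go right to fern.
    At fern: no left child.
    Visit fern.
    At fern: go right to cedar.
      cedar is a leaf — visit cedar.
Visit sage.
At sage: go right to teak.
  At teak: go left to lily.
    At lily: go left to rye.
      At rye: go left to hop.
        At hop: go left to yew.
          yew is a leaf — visit yew.
        Visit hop.
        At hop: go right to reed.
          reed is a leaf — visit reed.
      Visit rye.
      At rye: no right child.
    Visit lily.
    At lily: no right child.
  Visit teak.
  At teak: no right child.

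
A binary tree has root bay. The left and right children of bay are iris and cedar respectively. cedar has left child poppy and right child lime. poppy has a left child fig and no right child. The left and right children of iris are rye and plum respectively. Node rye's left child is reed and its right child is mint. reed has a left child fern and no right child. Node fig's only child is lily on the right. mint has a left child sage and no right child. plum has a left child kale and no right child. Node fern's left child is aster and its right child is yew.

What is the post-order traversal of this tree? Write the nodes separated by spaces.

Post-order visits the left subtree, then the right subtree, then the node.
At bay: go left to iris.
  At iris: go left to rye.
    At rye: go left to reed.
      At reed: go left to fern.
        At fern: go left to aster.
          aster is a leaf — visit aster.
        At fern: go right to yew.
          yew is a leaf — visit yew.
        Visit fern.
      At reed: no right child.
      Visit reed.
    At rye: go right to mint.
      At mint: go left to sage.
        sage is a leaf — visit sage.
      At mint: no right child.
      Visit mint.
    Visit rye.
  At iris: go right to plum.
    At plum: go left to kale.
      kale is a leaf — visit kale.
    At plum: no right child.
    Visit plum.
  Visit iris.
At bay: go right to cedar.
  At cedar: go left to poppy.
    At poppy: go left to fig.
      At fig: no left child.
      At fig: go right to lily.
        lily is a leaf — visit lily.
      Visit fig.
    At poppy: no right child.
    Visit poppy.
  At cedar: go right to lime.
    lime is a leaf — visit lime.
  Visit cedar.
Visit bay.

aster yew fern reed sage mint rye kale plum iris lily fig poppy lime cedar bay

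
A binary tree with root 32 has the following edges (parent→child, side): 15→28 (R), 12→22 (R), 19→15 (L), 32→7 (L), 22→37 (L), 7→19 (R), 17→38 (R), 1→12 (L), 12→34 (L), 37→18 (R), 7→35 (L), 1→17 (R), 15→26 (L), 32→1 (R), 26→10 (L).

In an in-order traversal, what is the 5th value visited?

In-order visits the left subtree, then the node, then the right subtree.
At 32: go left to 7.
  At 7: go left to 35.
    35 is a leaf — visit 35.
  Visit 7.
  At 7: go right to 19.
    At 19: go left to 15.
      At 15: go left to 26.
        At 26: go left to 10.
          10 is a leaf — visit 10.
        Visit 26.
        At 26: no right child.
      Visit 15.
      At 15: go right to 28.
        28 is a leaf — visit 28.
    Visit 19.
    At 19: no right child.
Visit 32.
At 32: go right to 1.
  At 1: go left to 12.
    At 12: go left to 34.
      34 is a leaf — visit 34.
    Visit 12.
    At 12: go right to 22.
      At 22: go left to 37.
        At 37: no left child.
        Visit 37.
        At 37: go right to 18.
          18 is a leaf — visit 18.
      Visit 22.
      At 22: no right child.
  Visit 1.
  At 1: go right to 17.
    At 17: no left child.
    Visit 17.
    At 17: go right to 38.
      38 is a leaf — visit 38.
Full in-order sequence: 35, 7, 10, 26, 15, 28, 19, 32, 34, 12, 37, 18, 22, 1, 17, 38.

15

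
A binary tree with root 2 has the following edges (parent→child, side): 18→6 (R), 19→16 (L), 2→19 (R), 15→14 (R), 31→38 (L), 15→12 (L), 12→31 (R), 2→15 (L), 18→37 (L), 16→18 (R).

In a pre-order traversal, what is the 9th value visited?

Pre-order visits the node, then its left subtree, then its right subtree.
Visit 2.
At 2: go left to 15.
  Visit 15.
  At 15: go left to 12.
    Visit 12.
    At 12: no left child.
    At 12: go right to 31.
      Visit 31.
      At 31: go left to 38.
        38 is a leaf — visit 38.
      At 31: no right child.
  At 15: go right to 14.
    14 is a leaf — visit 14.
At 2: go right to 19.
  Visit 19.
  At 19: go left to 16.
    Visit 16.
    At 16: no left child.
    At 16: go right to 18.
      Visit 18.
      At 18: go left to 37.
        37 is a leaf — visit 37.
      At 18: go right to 6.
        6 is a leaf — visit 6.
  At 19: no right child.
Full pre-order sequence: 2, 15, 12, 31, 38, 14, 19, 16, 18, 37, 6.

18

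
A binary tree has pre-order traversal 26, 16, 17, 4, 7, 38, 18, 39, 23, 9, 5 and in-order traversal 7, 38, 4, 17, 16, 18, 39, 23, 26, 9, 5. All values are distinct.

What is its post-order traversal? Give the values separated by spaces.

The first element of pre-order is the root; it splits in-order into left and right subtrees.
Root 26: left subtree has 8 nodes {7, 38, 4, 17, 16, 18, 39, 23}, right has 2 {9, 5}.
  Root 16: left subtree has 4 nodes {7, 38, 4, 17}, right has 3 {18, 39, 23}.
    Root 17: left subtree has 3 nodes {7, 38, 4}, right has 0 { }.
      Root 4: left subtree has 2 nodes {7, 38}, right has 0 { }.
        Root 7: left subtree has 0 nodes { }, right has 1 {38}.
    Root 18: left subtree has 0 nodes { }, right has 2 {39, 23}.
      Root 39: left subtree has 0 nodes { }, right has 1 {23}.
  Root 9: left subtree has 0 nodes { }, right has 1 {5}.

38 7 4 17 23 39 18 16 5 9 26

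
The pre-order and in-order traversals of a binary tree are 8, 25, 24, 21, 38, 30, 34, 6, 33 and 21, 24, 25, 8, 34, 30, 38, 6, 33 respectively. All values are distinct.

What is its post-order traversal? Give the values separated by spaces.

21 24 25 34 30 33 6 38 8

The first element of pre-order is the root; it splits in-order into left and right subtrees.
Root 8: left subtree has 3 nodes {21, 24, 25}, right has 5 {34, 30, 38, 6, 33}.
  Root 25: left subtree has 2 nodes {21, 24}, right has 0 { }.
    Root 24: left subtree has 1 node {21}, right has 0 { }.
  Root 38: left subtree has 2 nodes {34, 30}, right has 2 {6, 33}.
    Root 30: left subtree has 1 node {34}, right has 0 { }.
    Root 6: left subtree has 0 nodes { }, right has 1 {33}.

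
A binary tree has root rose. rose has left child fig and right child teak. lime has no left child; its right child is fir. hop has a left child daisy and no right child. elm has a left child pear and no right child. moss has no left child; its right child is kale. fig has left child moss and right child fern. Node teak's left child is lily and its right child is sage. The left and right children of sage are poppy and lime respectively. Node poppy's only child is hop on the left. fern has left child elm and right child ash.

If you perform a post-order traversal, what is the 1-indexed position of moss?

2

Post-order visits the left subtree, then the right subtree, then the node.
At rose: go left to fig.
  At fig: go left to moss.
    At moss: no left child.
    At moss: go right to kale.
      kale is a leaf — visit kale.
    Visit moss.
  At fig: go right to fern.
    At fern: go left to elm.
      At elm: go left to pear.
        pear is a leaf — visit pear.
      At elm: no right child.
      Visit elm.
    At fern: go right to ash.
      ash is a leaf — visit ash.
    Visit fern.
  Visit fig.
At rose: go right to teak.
  At teak: go left to lily.
    lily is a leaf — visit lily.
  At teak: go right to sage.
    At sage: go left to poppy.
      At poppy: go left to hop.
        At hop: go left to daisy.
          daisy is a leaf — visit daisy.
        At hop: no right child.
        Visit hop.
      At poppy: no right child.
      Visit poppy.
    At sage: go right to lime.
      At lime: no left child.
      At lime: go right to fir.
        fir is a leaf — visit fir.
      Visit lime.
    Visit sage.
  Visit teak.
Visit rose.
Full post-order sequence: kale, moss, pear, elm, ash, fern, fig, lily, daisy, hop, poppy, fir, lime, sage, teak, rose.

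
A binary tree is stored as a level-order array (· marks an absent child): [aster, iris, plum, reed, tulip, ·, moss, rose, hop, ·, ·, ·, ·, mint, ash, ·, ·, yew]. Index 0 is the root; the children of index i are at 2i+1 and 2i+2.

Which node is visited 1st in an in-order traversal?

rose

In-order visits the left subtree, then the node, then the right subtree.
At aster: go left to iris.
  At iris: go left to reed.
    At reed: go left to rose.
      rose is a leaf — visit rose.
    Visit reed.
    At reed: go right to hop.
      At hop: go left to yew.
        yew is a leaf — visit yew.
      Visit hop.
      At hop: no right child.
  Visit iris.
  At iris: go right to tulip.
    tulip is a leaf — visit tulip.
Visit aster.
At aster: go right to plum.
  At plum: no left child.
  Visit plum.
  At plum: go right to moss.
    At moss: go left to mint.
      mint is a leaf — visit mint.
    Visit moss.
    At moss: go right to ash.
      ash is a leaf — visit ash.
Full in-order sequence: rose, reed, yew, hop, iris, tulip, aster, plum, mint, moss, ash.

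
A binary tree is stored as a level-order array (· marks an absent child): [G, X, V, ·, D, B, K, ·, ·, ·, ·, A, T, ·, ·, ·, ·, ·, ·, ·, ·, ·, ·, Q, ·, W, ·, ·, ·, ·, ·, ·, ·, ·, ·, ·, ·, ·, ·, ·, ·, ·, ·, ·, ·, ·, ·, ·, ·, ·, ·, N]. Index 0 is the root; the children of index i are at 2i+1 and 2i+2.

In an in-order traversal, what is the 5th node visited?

In-order visits the left subtree, then the node, then the right subtree.
At G: go left to X.
  At X: no left child.
  Visit X.
  At X: go right to D.
    D is a leaf — visit D.
Visit G.
At G: go right to V.
  At V: go left to B.
    At B: go left to A.
      At A: go left to Q.
        Q is a leaf — visit Q.
      Visit A.
      At A: no right child.
    Visit B.
    At B: go right to T.
      At T: go left to W.
        At W: go left to N.
          N is a leaf — visit N.
        Visit W.
        At W: no right child.
      Visit T.
      At T: no right child.
  Visit V.
  At V: go right to K.
    K is a leaf — visit K.
Full in-order sequence: X, D, G, Q, A, B, N, W, T, V, K.

A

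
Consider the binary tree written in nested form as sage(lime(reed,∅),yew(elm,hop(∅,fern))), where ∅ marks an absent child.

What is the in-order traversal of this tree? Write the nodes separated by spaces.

reed lime sage elm yew hop fern

In-order visits the left subtree, then the node, then the right subtree.
At sage: go left to lime.
  At lime: go left to reed.
    reed is a leaf — visit reed.
  Visit lime.
  At lime: no right child.
Visit sage.
At sage: go right to yew.
  At yew: go left to elm.
    elm is a leaf — visit elm.
  Visit yew.
  At yew: go right to hop.
    At hop: no left child.
    Visit hop.
    At hop: go right to fern.
      fern is a leaf — visit fern.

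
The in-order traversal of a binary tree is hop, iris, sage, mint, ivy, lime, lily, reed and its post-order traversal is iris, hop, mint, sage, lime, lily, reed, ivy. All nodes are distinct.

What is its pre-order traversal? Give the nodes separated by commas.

The last element of post-order is the root; it splits in-order into left and right subtrees.
Root ivy: left subtree has 4 nodes {hop, iris, sage, mint}, right has 3 {lime, lily, reed}.
  Root sage: left subtree has 2 nodes {hop, iris}, right has 1 {mint}.
    Root hop: left subtree has 0 nodes { }, right has 1 {iris}.
  Root reed: left subtree has 2 nodes {lime, lily}, right has 0 { }.
    Root lily: left subtree has 1 node {lime}, right has 0 { }.

ivy, sage, hop, iris, mint, reed, lily, lime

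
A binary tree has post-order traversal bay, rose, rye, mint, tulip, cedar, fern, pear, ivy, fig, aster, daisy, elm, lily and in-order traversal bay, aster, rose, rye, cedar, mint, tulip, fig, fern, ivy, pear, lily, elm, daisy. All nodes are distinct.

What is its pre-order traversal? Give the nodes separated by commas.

lily, aster, bay, fig, cedar, rye, rose, tulip, mint, ivy, fern, pear, elm, daisy

The last element of post-order is the root; it splits in-order into left and right subtrees.
Root lily: left subtree has 11 nodes {bay, aster, rose, rye, cedar, mint, tulip, fig, fern, ivy, pear}, right has 2 {elm, daisy}.
  Root aster: left subtree has 1 node {bay}, right has 9 {rose, rye, cedar, mint, tulip, fig, fern, ivy, pear}.
    Root fig: left subtree has 5 nodes {rose, rye, cedar, mint, tulip}, right has 3 {fern, ivy, pear}.
      Root cedar: left subtree has 2 nodes {rose, rye}, right has 2 {mint, tulip}.
        Root rye: left subtree has 1 node {rose}, right has 0 { }.
        Root tulip: left subtree has 1 node {mint}, right has 0 { }.
      Root ivy: left subtree has 1 node {fern}, right has 1 {pear}.
  Root elm: left subtree has 0 nodes { }, right has 1 {daisy}.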